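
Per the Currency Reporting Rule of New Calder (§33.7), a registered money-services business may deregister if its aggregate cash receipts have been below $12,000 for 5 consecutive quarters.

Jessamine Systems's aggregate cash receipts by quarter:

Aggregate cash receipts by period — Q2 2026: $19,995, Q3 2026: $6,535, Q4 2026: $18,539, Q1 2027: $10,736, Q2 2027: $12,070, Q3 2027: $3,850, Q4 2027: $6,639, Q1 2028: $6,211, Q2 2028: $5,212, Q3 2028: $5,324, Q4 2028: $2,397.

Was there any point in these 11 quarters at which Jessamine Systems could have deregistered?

Quarters below $12,000: Q3 2026, Q1 2027, Q3 2027, Q4 2027, Q1 2028, Q2 2028, Q3 2028, Q4 2028.
Longest run of consecutive quarters below the threshold: 6.
6 ≥ 5, so Jessamine Systems became eligible.

Yes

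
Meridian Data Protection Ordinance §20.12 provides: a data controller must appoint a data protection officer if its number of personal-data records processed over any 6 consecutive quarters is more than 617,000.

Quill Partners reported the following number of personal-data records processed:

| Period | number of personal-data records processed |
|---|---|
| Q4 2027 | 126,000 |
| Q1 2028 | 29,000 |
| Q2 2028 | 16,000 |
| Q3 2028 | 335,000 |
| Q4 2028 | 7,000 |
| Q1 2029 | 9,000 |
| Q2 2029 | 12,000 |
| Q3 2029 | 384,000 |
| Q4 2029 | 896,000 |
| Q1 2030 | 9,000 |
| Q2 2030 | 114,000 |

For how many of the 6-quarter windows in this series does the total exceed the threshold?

Q4 2027–Q1 2029: 126,000 + 29,000 + 16,000 + 335,000 + 7,000 + 9,000 = 522,000 (under)
Q1 2028–Q2 2029: 29,000 + 16,000 + 335,000 + 7,000 + 9,000 + 12,000 = 408,000 (under)
Q2 2028–Q3 2029: 16,000 + 335,000 + 7,000 + 9,000 + 12,000 + 384,000 = 763,000 (over)
Q3 2028–Q4 2029: 335,000 + 7,000 + 9,000 + 12,000 + 384,000 + 896,000 = 1,643,000 (over)
Q4 2028–Q1 2030: 7,000 + 9,000 + 12,000 + 384,000 + 896,000 + 9,000 = 1,317,000 (over)
Q1 2029–Q2 2030: 9,000 + 12,000 + 384,000 + 896,000 + 9,000 + 114,000 = 1,424,000 (over)
4 windows exceed the threshold.

4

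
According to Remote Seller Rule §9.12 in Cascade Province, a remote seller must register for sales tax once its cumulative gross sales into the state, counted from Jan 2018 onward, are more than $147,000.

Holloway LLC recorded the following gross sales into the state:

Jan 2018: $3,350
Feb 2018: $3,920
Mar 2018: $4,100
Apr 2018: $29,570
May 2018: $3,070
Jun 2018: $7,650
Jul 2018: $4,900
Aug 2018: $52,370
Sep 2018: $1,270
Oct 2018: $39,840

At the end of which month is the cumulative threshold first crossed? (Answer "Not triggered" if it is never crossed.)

Through Jan 2018: $3,350
Through Feb 2018: $7,270
Through Mar 2018: $11,370
Through Apr 2018: $40,940
Through May 2018: $44,010
Through Jun 2018: $51,660
Through Jul 2018: $56,560
Through Aug 2018: $108,930
Through Sep 2018: $110,200
Through Oct 2018: $150,040 ← exceeds threshold

Oct 2018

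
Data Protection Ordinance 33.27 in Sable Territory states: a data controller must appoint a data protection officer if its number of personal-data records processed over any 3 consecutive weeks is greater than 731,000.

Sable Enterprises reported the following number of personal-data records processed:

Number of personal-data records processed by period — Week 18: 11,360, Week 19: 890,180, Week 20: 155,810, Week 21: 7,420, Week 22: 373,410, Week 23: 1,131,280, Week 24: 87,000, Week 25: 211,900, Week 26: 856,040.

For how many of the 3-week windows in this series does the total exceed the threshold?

6

Week 18–Week 20: 11,360 + 890,180 + 155,810 = 1,057,350 (over)
Week 19–Week 21: 890,180 + 155,810 + 7,420 = 1,053,410 (over)
Week 20–Week 22: 155,810 + 7,420 + 373,410 = 536,640 (under)
Week 21–Week 23: 7,420 + 373,410 + 1,131,280 = 1,512,110 (over)
Week 22–Week 24: 373,410 + 1,131,280 + 87,000 = 1,591,690 (over)
Week 23–Week 25: 1,131,280 + 87,000 + 211,900 = 1,430,180 (over)
Week 24–Week 26: 87,000 + 211,900 + 856,040 = 1,154,940 (over)
6 windows exceed the threshold.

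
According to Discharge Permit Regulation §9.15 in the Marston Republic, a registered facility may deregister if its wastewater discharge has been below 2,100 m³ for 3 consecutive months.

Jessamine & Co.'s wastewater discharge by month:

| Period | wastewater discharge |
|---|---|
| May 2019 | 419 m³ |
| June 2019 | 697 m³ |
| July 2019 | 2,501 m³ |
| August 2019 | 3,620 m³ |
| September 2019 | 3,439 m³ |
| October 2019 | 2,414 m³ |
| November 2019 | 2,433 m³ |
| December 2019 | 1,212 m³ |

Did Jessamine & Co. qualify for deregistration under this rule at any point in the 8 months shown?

No

Months below 2,100 m³: May 2019, June 2019, December 2019.
Longest run of consecutive months below the threshold: 2.
2 < 3, so Jessamine & Co. never became eligible.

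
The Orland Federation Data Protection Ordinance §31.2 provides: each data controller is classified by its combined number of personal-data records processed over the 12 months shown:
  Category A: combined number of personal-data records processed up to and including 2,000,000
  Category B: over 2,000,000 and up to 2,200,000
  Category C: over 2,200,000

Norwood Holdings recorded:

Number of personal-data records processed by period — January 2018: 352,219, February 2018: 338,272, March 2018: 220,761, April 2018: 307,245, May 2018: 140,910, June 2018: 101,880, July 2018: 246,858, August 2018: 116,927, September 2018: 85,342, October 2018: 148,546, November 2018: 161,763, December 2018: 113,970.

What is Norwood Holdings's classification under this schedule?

Category C

Combined number of personal-data records processed: 352,219 + 338,272 + 220,761 + 307,245 + 140,910 + 101,880 + 246,858 + 116,927 + 85,342 + 148,546 + 161,763 + 113,970 = 2,334,693.
2,334,693 > 2,200,000, so Category C applies.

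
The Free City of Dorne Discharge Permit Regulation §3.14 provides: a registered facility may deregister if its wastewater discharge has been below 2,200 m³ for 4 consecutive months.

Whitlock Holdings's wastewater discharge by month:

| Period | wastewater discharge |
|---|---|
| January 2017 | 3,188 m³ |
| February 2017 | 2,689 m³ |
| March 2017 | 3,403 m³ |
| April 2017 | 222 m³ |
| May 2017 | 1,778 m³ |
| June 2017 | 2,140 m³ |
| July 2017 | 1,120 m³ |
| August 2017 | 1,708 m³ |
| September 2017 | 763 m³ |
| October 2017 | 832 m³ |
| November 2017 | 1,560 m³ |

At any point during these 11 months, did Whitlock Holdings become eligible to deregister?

Months below 2,200 m³: April 2017, May 2017, June 2017, July 2017, August 2017, September 2017, October 2017, November 2017.
Longest run of consecutive months below the threshold: 8.
8 ≥ 4, so Whitlock Holdings became eligible.

Yes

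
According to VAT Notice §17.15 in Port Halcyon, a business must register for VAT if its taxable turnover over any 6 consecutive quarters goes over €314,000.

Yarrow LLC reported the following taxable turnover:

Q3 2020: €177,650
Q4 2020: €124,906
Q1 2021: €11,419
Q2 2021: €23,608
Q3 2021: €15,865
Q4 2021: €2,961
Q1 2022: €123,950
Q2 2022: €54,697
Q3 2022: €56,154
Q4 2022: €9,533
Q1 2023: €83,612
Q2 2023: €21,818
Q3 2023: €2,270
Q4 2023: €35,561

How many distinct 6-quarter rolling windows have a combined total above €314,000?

3

Q3 2020–Q4 2021: €177,650 + €124,906 + €11,419 + €23,608 + €15,865 + €2,961 = €356,409 (over)
Q4 2020–Q1 2022: €124,906 + €11,419 + €23,608 + €15,865 + €2,961 + €123,950 = €302,709 (under)
Q1 2021–Q2 2022: €11,419 + €23,608 + €15,865 + €2,961 + €123,950 + €54,697 = €232,500 (under)
Q2 2021–Q3 2022: €23,608 + €15,865 + €2,961 + €123,950 + €54,697 + €56,154 = €277,235 (under)
Q3 2021–Q4 2022: €15,865 + €2,961 + €123,950 + €54,697 + €56,154 + €9,533 = €263,160 (under)
Q4 2021–Q1 2023: €2,961 + €123,950 + €54,697 + €56,154 + €9,533 + €83,612 = €330,907 (over)
Q1 2022–Q2 2023: €123,950 + €54,697 + €56,154 + €9,533 + €83,612 + €21,818 = €349,764 (over)
Q2 2022–Q3 2023: €54,697 + €56,154 + €9,533 + €83,612 + €21,818 + €2,270 = €228,084 (under)
Q3 2022–Q4 2023: €56,154 + €9,533 + €83,612 + €21,818 + €2,270 + €35,561 = €208,948 (under)
3 windows exceed the threshold.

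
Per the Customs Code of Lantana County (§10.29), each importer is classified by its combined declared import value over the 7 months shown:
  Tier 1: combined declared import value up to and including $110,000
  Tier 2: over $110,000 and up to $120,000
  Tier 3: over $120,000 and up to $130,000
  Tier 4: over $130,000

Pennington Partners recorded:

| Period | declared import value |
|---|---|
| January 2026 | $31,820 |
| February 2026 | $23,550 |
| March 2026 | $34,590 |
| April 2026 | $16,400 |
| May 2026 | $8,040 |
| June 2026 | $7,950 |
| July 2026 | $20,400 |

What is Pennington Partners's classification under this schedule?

Combined declared import value: $31,820 + $23,550 + $34,590 + $16,400 + $8,040 + $7,950 + $20,400 = $142,750.
$142,750 > $130,000, so Tier 4 applies.

Tier 4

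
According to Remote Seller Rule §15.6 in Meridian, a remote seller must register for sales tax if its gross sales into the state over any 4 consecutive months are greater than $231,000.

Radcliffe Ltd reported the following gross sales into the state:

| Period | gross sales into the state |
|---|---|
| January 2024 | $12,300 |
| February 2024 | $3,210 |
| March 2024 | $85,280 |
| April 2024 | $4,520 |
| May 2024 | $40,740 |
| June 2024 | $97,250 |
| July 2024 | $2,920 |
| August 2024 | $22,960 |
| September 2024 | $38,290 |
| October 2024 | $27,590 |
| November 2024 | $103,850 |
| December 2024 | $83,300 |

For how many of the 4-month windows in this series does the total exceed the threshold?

January 2024–April 2024: $12,300 + $3,210 + $85,280 + $4,520 = $105,310 (under)
February 2024–May 2024: $3,210 + $85,280 + $4,520 + $40,740 = $133,750 (under)
March 2024–June 2024: $85,280 + $4,520 + $40,740 + $97,250 = $227,790 (under)
April 2024–July 2024: $4,520 + $40,740 + $97,250 + $2,920 = $145,430 (under)
May 2024–August 2024: $40,740 + $97,250 + $2,920 + $22,960 = $163,870 (under)
June 2024–September 2024: $97,250 + $2,920 + $22,960 + $38,290 = $161,420 (under)
July 2024–October 2024: $2,920 + $22,960 + $38,290 + $27,590 = $91,760 (under)
August 2024–November 2024: $22,960 + $38,290 + $27,590 + $103,850 = $192,690 (under)
September 2024–December 2024: $38,290 + $27,590 + $103,850 + $83,300 = $253,030 (over)
1 window exceeds the threshold.

1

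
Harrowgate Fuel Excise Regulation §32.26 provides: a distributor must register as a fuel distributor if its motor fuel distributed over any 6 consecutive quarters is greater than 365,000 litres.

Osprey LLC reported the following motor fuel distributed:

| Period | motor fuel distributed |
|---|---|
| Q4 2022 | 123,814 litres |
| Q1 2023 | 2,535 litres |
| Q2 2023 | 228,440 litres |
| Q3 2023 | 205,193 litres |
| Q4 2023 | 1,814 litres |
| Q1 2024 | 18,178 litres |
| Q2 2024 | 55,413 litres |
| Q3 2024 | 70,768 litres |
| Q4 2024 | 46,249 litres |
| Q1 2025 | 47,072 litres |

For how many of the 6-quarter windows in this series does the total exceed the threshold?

Q4 2022–Q1 2024: 123,814 litres + 2,535 litres + 228,440 litres + 205,193 litres + 1,814 litres + 18,178 litres = 579,974 litres (over)
Q1 2023–Q2 2024: 2,535 litres + 228,440 litres + 205,193 litres + 1,814 litres + 18,178 litres + 55,413 litres = 511,573 litres (over)
Q2 2023–Q3 2024: 228,440 litres + 205,193 litres + 1,814 litres + 18,178 litres + 55,413 litres + 70,768 litres = 579,806 litres (over)
Q3 2023–Q4 2024: 205,193 litres + 1,814 litres + 18,178 litres + 55,413 litres + 70,768 litres + 46,249 litres = 397,615 litres (over)
Q4 2023–Q1 2025: 1,814 litres + 18,178 litres + 55,413 litres + 70,768 litres + 46,249 litres + 47,072 litres = 239,494 litres (under)
4 windows exceed the threshold.

4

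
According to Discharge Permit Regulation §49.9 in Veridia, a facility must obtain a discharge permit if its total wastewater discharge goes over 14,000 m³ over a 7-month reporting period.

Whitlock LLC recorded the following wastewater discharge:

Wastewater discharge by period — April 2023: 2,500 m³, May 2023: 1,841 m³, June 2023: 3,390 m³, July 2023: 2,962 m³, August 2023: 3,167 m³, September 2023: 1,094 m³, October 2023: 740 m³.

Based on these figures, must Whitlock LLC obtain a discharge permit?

Yes

Total wastewater discharge: 2,500 m³ + 1,841 m³ + 3,390 m³ + 2,962 m³ + 3,167 m³ + 1,094 m³ + 740 m³ = 15,694 m³.
15,694 m³ > 14,000 m³, so the threshold is exceeded.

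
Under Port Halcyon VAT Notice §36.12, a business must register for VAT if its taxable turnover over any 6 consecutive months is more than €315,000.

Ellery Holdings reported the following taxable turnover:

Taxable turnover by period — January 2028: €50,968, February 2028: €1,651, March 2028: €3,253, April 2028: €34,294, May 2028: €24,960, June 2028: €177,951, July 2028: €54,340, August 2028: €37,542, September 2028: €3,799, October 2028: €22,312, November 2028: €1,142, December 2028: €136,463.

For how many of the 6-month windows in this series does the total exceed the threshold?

3

January 2028–June 2028: €50,968 + €1,651 + €3,253 + €34,294 + €24,960 + €177,951 = €293,077 (under)
February 2028–July 2028: €1,651 + €3,253 + €34,294 + €24,960 + €177,951 + €54,340 = €296,449 (under)
March 2028–August 2028: €3,253 + €34,294 + €24,960 + €177,951 + €54,340 + €37,542 = €332,340 (over)
April 2028–September 2028: €34,294 + €24,960 + €177,951 + €54,340 + €37,542 + €3,799 = €332,886 (over)
May 2028–October 2028: €24,960 + €177,951 + €54,340 + €37,542 + €3,799 + €22,312 = €320,904 (over)
June 2028–November 2028: €177,951 + €54,340 + €37,542 + €3,799 + €22,312 + €1,142 = €297,086 (under)
July 2028–December 2028: €54,340 + €37,542 + €3,799 + €22,312 + €1,142 + €136,463 = €255,598 (under)
3 windows exceed the threshold.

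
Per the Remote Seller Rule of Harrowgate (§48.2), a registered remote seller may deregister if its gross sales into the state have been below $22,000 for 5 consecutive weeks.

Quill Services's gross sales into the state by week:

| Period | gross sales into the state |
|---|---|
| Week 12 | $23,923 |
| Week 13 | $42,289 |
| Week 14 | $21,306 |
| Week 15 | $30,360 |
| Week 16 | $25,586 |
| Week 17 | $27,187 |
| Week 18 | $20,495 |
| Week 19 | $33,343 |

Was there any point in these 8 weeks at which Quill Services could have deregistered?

Weeks below $22,000: Week 14, Week 18.
Longest run of consecutive weeks below the threshold: 1.
1 < 5, so Quill Services never became eligible.

No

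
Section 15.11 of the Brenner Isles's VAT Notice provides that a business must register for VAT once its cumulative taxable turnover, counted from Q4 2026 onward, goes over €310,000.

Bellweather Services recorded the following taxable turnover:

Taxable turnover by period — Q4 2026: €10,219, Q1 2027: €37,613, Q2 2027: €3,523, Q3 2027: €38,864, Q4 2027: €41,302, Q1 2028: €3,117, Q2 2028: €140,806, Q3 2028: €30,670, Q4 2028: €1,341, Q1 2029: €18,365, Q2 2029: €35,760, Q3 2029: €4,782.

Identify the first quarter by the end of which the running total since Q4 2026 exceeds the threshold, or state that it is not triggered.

Through Q4 2026: €10,219
Through Q1 2027: €47,832
Through Q2 2027: €51,355
Through Q3 2027: €90,219
Through Q4 2027: €131,521
Through Q1 2028: €134,638
Through Q2 2028: €275,444
Through Q3 2028: €306,114
Through Q4 2028: €307,455
Through Q1 2029: €325,820 ← exceeds threshold

Q1 2029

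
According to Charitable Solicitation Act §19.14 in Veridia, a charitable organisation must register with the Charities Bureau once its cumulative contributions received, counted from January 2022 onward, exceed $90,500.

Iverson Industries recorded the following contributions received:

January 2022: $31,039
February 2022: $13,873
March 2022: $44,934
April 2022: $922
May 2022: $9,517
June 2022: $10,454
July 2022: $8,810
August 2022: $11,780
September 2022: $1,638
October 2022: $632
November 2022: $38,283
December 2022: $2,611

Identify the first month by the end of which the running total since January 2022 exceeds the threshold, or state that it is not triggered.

Through January 2022: $31,039
Through February 2022: $44,912
Through March 2022: $89,846
Through April 2022: $90,768 ← exceeds threshold

April 2022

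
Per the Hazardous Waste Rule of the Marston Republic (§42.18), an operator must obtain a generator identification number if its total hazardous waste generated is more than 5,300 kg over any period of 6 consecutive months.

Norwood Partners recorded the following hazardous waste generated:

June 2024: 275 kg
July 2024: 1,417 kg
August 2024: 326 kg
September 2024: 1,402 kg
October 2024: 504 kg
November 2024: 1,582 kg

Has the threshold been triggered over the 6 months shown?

Yes

Total hazardous waste generated: 275 kg + 1,417 kg + 326 kg + 1,402 kg + 504 kg + 1,582 kg = 5,506 kg.
5,506 kg > 5,300 kg, so the threshold is exceeded.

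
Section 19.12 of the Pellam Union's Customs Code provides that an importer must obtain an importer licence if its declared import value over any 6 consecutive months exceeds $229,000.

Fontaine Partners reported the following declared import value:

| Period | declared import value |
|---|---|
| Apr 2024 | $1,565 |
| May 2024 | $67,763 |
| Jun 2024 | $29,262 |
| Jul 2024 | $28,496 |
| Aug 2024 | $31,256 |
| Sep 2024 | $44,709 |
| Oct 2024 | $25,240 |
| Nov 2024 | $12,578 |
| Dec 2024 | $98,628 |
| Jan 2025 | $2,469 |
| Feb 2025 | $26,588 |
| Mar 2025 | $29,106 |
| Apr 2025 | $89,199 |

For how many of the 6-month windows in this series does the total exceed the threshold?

2

Apr 2024–Sep 2024: $1,565 + $67,763 + $29,262 + $28,496 + $31,256 + $44,709 = $203,051 (under)
May 2024–Oct 2024: $67,763 + $29,262 + $28,496 + $31,256 + $44,709 + $25,240 = $226,726 (under)
Jun 2024–Nov 2024: $29,262 + $28,496 + $31,256 + $44,709 + $25,240 + $12,578 = $171,541 (under)
Jul 2024–Dec 2024: $28,496 + $31,256 + $44,709 + $25,240 + $12,578 + $98,628 = $240,907 (over)
Aug 2024–Jan 2025: $31,256 + $44,709 + $25,240 + $12,578 + $98,628 + $2,469 = $214,880 (under)
Sep 2024–Feb 2025: $44,709 + $25,240 + $12,578 + $98,628 + $2,469 + $26,588 = $210,212 (under)
Oct 2024–Mar 2025: $25,240 + $12,578 + $98,628 + $2,469 + $26,588 + $29,106 = $194,609 (under)
Nov 2024–Apr 2025: $12,578 + $98,628 + $2,469 + $26,588 + $29,106 + $89,199 = $258,568 (over)
2 windows exceed the threshold.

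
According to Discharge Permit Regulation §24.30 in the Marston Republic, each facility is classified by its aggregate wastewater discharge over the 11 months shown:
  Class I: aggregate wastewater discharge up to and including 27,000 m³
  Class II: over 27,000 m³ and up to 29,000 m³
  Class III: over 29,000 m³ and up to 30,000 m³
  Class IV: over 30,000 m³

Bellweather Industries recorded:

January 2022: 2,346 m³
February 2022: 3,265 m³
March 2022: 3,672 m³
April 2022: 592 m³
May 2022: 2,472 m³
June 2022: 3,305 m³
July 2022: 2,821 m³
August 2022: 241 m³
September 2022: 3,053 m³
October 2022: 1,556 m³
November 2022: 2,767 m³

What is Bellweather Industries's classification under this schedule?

Aggregate wastewater discharge: 2,346 m³ + 3,265 m³ + 3,672 m³ + 592 m³ + 2,472 m³ + 3,305 m³ + 2,821 m³ + 241 m³ + 3,053 m³ + 1,556 m³ + 2,767 m³ = 26,090 m³.
26,090 m³ ≤ 27,000 m³, so Class I applies.

Class I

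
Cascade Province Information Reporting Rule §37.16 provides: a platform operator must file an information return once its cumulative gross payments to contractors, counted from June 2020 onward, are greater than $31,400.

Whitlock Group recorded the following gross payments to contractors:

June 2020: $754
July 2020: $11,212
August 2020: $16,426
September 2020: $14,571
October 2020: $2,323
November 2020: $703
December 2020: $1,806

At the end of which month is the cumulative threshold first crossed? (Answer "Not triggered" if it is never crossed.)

September 2020

Through June 2020: $754
Through July 2020: $11,966
Through August 2020: $28,392
Through September 2020: $42,963 ← exceeds threshold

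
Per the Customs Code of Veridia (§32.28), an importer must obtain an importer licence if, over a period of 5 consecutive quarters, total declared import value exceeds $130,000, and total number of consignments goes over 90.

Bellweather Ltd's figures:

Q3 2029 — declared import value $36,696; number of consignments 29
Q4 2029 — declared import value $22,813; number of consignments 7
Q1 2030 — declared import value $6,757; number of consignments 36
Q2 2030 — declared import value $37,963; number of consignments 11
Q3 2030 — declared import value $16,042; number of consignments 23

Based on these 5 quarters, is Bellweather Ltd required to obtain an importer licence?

No

Total declared import value: $36,696 + $22,813 + $6,757 + $37,963 + $16,042 = $120,271 (≤ $130,000).
Total number of consignments: 29 + 7 + 36 + 11 + 23 = 106 (> 90).
The test is 'and': the rule requires both, and at least one is not exceeded.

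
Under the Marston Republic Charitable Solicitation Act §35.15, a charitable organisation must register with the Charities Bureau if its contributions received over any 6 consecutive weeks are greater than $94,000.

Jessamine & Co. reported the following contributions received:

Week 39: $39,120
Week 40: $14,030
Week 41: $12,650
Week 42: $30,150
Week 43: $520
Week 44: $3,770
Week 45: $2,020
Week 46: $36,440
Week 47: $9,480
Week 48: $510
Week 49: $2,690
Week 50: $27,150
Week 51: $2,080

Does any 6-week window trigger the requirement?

Yes

Week 39–Week 44: $39,120 + $14,030 + $12,650 + $30,150 + $520 + $3,770 = $100,240 (over)
Week 40–Week 45: $14,030 + $12,650 + $30,150 + $520 + $3,770 + $2,020 = $63,140 (under)
Week 41–Week 46: $12,650 + $30,150 + $520 + $3,770 + $2,020 + $36,440 = $85,550 (under)
Week 42–Week 47: $30,150 + $520 + $3,770 + $2,020 + $36,440 + $9,480 = $82,380 (under)
Week 43–Week 48: $520 + $3,770 + $2,020 + $36,440 + $9,480 + $510 = $52,740 (under)
Week 44–Week 49: $3,770 + $2,020 + $36,440 + $9,480 + $510 + $2,690 = $54,910 (under)
Week 45–Week 50: $2,020 + $36,440 + $9,480 + $510 + $2,690 + $27,150 = $78,290 (under)
Week 46–Week 51: $36,440 + $9,480 + $510 + $2,690 + $27,150 + $2,080 = $78,350 (under)
At least one window exceeds $94,000.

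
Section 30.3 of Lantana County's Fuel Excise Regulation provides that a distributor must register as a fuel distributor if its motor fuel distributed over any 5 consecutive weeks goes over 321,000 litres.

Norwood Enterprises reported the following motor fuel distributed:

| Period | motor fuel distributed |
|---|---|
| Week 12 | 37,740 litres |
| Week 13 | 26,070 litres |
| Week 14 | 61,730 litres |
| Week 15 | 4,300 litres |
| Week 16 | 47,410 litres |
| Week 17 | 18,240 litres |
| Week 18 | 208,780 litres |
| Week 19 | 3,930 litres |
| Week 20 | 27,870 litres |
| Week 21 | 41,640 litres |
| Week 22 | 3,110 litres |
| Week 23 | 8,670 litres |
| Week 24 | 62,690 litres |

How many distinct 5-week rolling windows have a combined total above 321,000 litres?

1

Week 12–Week 16: 37,740 litres + 26,070 litres + 61,730 litres + 4,300 litres + 47,410 litres = 177,250 litres (under)
Week 13–Week 17: 26,070 litres + 61,730 litres + 4,300 litres + 47,410 litres + 18,240 litres = 157,750 litres (under)
Week 14–Week 18: 61,730 litres + 4,300 litres + 47,410 litres + 18,240 litres + 208,780 litres = 340,460 litres (over)
Week 15–Week 19: 4,300 litres + 47,410 litres + 18,240 litres + 208,780 litres + 3,930 litres = 282,660 litres (under)
Week 16–Week 20: 47,410 litres + 18,240 litres + 208,780 litres + 3,930 litres + 27,870 litres = 306,230 litres (under)
Week 17–Week 21: 18,240 litres + 208,780 litres + 3,930 litres + 27,870 litres + 41,640 litres = 300,460 litres (under)
Week 18–Week 22: 208,780 litres + 3,930 litres + 27,870 litres + 41,640 litres + 3,110 litres = 285,330 litres (under)
Week 19–Week 23: 3,930 litres + 27,870 litres + 41,640 litres + 3,110 litres + 8,670 litres = 85,220 litres (under)
Week 20–Week 24: 27,870 litres + 41,640 litres + 3,110 litres + 8,670 litres + 62,690 litres = 143,980 litres (under)
1 window exceeds the threshold.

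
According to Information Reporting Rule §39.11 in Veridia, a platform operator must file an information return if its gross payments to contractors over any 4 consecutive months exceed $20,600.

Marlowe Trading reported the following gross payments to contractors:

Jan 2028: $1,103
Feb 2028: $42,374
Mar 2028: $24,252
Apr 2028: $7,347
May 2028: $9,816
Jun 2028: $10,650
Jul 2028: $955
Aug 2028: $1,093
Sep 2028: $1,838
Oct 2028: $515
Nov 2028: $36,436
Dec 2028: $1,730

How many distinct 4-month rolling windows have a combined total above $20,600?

7

Jan 2028–Apr 2028: $1,103 + $42,374 + $24,252 + $7,347 = $75,076 (over)
Feb 2028–May 2028: $42,374 + $24,252 + $7,347 + $9,816 = $83,789 (over)
Mar 2028–Jun 2028: $24,252 + $7,347 + $9,816 + $10,650 = $52,065 (over)
Apr 2028–Jul 2028: $7,347 + $9,816 + $10,650 + $955 = $28,768 (over)
May 2028–Aug 2028: $9,816 + $10,650 + $955 + $1,093 = $22,514 (over)
Jun 2028–Sep 2028: $10,650 + $955 + $1,093 + $1,838 = $14,536 (under)
Jul 2028–Oct 2028: $955 + $1,093 + $1,838 + $515 = $4,401 (under)
Aug 2028–Nov 2028: $1,093 + $1,838 + $515 + $36,436 = $39,882 (over)
Sep 2028–Dec 2028: $1,838 + $515 + $36,436 + $1,730 = $40,519 (over)
7 windows exceed the threshold.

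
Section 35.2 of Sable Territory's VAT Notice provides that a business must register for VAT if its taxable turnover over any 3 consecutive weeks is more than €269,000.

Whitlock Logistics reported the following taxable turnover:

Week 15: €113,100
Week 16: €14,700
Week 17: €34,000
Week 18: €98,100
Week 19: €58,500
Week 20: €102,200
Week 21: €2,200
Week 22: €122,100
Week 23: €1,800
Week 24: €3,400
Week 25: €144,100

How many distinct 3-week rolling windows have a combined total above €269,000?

0

Week 15–Week 17: €113,100 + €14,700 + €34,000 = €161,800 (under)
Week 16–Week 18: €14,700 + €34,000 + €98,100 = €146,800 (under)
Week 17–Week 19: €34,000 + €98,100 + €58,500 = €190,600 (under)
Week 18–Week 20: €98,100 + €58,500 + €102,200 = €258,800 (under)
Week 19–Week 21: €58,500 + €102,200 + €2,200 = €162,900 (under)
Week 20–Week 22: €102,200 + €2,200 + €122,100 = €226,500 (under)
Week 21–Week 23: €2,200 + €122,100 + €1,800 = €126,100 (under)
Week 22–Week 24: €122,100 + €1,800 + €3,400 = €127,300 (under)
Week 23–Week 25: €1,800 + €3,400 + €144,100 = €149,300 (under)
0 windows exceed the threshold.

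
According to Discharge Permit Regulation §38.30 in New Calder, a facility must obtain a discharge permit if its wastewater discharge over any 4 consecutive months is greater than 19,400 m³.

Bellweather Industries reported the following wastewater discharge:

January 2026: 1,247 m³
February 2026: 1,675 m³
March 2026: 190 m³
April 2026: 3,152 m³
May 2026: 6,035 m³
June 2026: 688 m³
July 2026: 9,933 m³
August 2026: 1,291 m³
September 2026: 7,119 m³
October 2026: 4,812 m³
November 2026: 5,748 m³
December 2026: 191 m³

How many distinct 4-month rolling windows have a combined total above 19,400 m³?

2

January 2026–April 2026: 1,247 m³ + 1,675 m³ + 190 m³ + 3,152 m³ = 6,264 m³ (under)
February 2026–May 2026: 1,675 m³ + 190 m³ + 3,152 m³ + 6,035 m³ = 11,052 m³ (under)
March 2026–June 2026: 190 m³ + 3,152 m³ + 6,035 m³ + 688 m³ = 10,065 m³ (under)
April 2026–July 2026: 3,152 m³ + 6,035 m³ + 688 m³ + 9,933 m³ = 19,808 m³ (over)
May 2026–August 2026: 6,035 m³ + 688 m³ + 9,933 m³ + 1,291 m³ = 17,947 m³ (under)
June 2026–September 2026: 688 m³ + 9,933 m³ + 1,291 m³ + 7,119 m³ = 19,031 m³ (under)
July 2026–October 2026: 9,933 m³ + 1,291 m³ + 7,119 m³ + 4,812 m³ = 23,155 m³ (over)
August 2026–November 2026: 1,291 m³ + 7,119 m³ + 4,812 m³ + 5,748 m³ = 18,970 m³ (under)
September 2026–December 2026: 7,119 m³ + 4,812 m³ + 5,748 m³ + 191 m³ = 17,870 m³ (under)
2 windows exceed the threshold.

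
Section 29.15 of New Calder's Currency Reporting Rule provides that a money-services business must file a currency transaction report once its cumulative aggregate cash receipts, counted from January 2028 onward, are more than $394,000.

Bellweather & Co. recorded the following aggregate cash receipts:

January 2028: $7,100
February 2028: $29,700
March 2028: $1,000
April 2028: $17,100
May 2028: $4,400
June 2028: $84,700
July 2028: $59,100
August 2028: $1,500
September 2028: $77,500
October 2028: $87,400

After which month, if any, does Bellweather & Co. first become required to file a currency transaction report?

Through January 2028: $7,100
Through February 2028: $36,800
Through March 2028: $37,800
Through April 2028: $54,900
Through May 2028: $59,300
Through June 2028: $144,000
Through July 2028: $203,100
Through August 2028: $204,600
Through September 2028: $282,100
Through October 2028: $369,500
Final cumulative total $369,500 ≤ $394,000; the threshold is never exceeded.

Not triggered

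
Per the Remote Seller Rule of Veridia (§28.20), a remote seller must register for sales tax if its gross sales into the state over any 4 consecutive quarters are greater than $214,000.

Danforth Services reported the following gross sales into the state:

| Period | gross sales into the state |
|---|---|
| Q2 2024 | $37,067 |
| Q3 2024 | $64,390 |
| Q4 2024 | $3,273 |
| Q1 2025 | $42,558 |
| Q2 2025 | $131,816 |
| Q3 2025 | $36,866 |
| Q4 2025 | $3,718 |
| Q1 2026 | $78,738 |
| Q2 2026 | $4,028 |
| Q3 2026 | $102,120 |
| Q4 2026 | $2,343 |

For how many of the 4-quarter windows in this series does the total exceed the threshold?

Q2 2024–Q1 2025: $37,067 + $64,390 + $3,273 + $42,558 = $147,288 (under)
Q3 2024–Q2 2025: $64,390 + $3,273 + $42,558 + $131,816 = $242,037 (over)
Q4 2024–Q3 2025: $3,273 + $42,558 + $131,816 + $36,866 = $214,513 (over)
Q1 2025–Q4 2025: $42,558 + $131,816 + $36,866 + $3,718 = $214,958 (over)
Q2 2025–Q1 2026: $131,816 + $36,866 + $3,718 + $78,738 = $251,138 (over)
Q3 2025–Q2 2026: $36,866 + $3,718 + $78,738 + $4,028 = $123,350 (under)
Q4 2025–Q3 2026: $3,718 + $78,738 + $4,028 + $102,120 = $188,604 (under)
Q1 2026–Q4 2026: $78,738 + $4,028 + $102,120 + $2,343 = $187,229 (under)
4 windows exceed the threshold.

4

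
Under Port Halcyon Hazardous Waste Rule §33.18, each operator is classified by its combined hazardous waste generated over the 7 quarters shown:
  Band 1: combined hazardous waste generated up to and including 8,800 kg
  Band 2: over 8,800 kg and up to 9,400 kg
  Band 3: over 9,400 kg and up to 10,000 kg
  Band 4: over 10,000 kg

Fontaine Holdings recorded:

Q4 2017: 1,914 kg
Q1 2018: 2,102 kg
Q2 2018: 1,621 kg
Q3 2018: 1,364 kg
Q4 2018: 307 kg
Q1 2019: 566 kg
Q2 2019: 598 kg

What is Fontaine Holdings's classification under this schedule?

Band 1

Combined hazardous waste generated: 1,914 kg + 2,102 kg + 1,621 kg + 1,364 kg + 307 kg + 566 kg + 598 kg = 8,472 kg.
8,472 kg ≤ 8,800 kg, so Band 1 applies.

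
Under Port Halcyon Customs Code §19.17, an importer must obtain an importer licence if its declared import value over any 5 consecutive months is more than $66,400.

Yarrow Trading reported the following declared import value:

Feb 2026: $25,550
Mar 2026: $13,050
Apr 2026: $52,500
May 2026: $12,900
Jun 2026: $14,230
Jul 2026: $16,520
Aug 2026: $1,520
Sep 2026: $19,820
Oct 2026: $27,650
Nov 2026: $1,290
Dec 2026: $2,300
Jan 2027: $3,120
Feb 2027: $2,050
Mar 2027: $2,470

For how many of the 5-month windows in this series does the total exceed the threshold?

Feb 2026–Jun 2026: $25,550 + $13,050 + $52,500 + $12,900 + $14,230 = $118,230 (over)
Mar 2026–Jul 2026: $13,050 + $52,500 + $12,900 + $14,230 + $16,520 = $109,200 (over)
Apr 2026–Aug 2026: $52,500 + $12,900 + $14,230 + $16,520 + $1,520 = $97,670 (over)
May 2026–Sep 2026: $12,900 + $14,230 + $16,520 + $1,520 + $19,820 = $64,990 (under)
Jun 2026–Oct 2026: $14,230 + $16,520 + $1,520 + $19,820 + $27,650 = $79,740 (over)
Jul 2026–Nov 2026: $16,520 + $1,520 + $19,820 + $27,650 + $1,290 = $66,800 (over)
Aug 2026–Dec 2026: $1,520 + $19,820 + $27,650 + $1,290 + $2,300 = $52,580 (under)
Sep 2026–Jan 2027: $19,820 + $27,650 + $1,290 + $2,300 + $3,120 = $54,180 (under)
Oct 2026–Feb 2027: $27,650 + $1,290 + $2,300 + $3,120 + $2,050 = $36,410 (under)
Nov 2026–Mar 2027: $1,290 + $2,300 + $3,120 + $2,050 + $2,470 = $11,230 (under)
5 windows exceed the threshold.

5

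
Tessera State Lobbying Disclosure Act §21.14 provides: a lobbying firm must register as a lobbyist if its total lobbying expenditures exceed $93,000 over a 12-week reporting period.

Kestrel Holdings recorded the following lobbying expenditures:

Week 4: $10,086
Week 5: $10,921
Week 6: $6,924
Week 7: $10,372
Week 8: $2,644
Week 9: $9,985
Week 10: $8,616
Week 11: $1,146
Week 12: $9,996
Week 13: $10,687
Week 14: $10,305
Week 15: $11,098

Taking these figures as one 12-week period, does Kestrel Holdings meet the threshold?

Total lobbying expenditures: $10,086 + $10,921 + $6,924 + $10,372 + $2,644 + $9,985 + $8,616 + $1,146 + $9,996 + $10,687 + $10,305 + $11,098 = $102,780.
$102,780 > $93,000, so the threshold is exceeded.

Yes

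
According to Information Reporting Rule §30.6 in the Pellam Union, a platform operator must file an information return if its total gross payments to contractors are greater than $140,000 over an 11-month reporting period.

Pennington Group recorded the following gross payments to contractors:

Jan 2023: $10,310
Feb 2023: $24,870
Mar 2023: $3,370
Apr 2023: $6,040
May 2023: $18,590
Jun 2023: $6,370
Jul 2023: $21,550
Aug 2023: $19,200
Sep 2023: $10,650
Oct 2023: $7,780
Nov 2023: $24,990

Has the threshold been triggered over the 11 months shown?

Yes

Total gross payments to contractors: $10,310 + $24,870 + $3,370 + $6,040 + $18,590 + $6,370 + $21,550 + $19,200 + $10,650 + $7,780 + $24,990 = $153,720.
$153,720 > $140,000, so the threshold is exceeded.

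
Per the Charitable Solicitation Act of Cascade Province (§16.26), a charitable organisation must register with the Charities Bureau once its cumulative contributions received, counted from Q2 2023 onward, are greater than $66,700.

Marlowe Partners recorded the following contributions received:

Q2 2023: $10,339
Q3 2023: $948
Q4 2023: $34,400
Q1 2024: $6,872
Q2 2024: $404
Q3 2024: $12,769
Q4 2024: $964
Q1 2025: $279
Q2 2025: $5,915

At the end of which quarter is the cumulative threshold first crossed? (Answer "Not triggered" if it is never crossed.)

Q1 2025

Through Q2 2023: $10,339
Through Q3 2023: $11,287
Through Q4 2023: $45,687
Through Q1 2024: $52,559
Through Q2 2024: $52,963
Through Q3 2024: $65,732
Through Q4 2024: $66,696
Through Q1 2025: $66,975 ← exceeds threshold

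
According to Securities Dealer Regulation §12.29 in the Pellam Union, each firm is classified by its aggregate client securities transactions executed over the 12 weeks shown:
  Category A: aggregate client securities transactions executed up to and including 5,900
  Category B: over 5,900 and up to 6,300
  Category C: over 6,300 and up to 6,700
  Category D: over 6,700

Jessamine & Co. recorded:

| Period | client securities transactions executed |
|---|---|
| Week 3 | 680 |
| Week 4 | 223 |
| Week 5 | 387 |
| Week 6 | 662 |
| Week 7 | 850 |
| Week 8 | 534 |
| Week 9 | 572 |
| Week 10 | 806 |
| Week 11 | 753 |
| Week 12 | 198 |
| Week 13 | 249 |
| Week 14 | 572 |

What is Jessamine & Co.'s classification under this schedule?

Aggregate client securities transactions executed: 680 + 223 + 387 + 662 + 850 + 534 + 572 + 806 + 753 + 198 + 249 + 572 = 6,486.
6,300 < 6,486 ≤ 6,700, so Category C applies.

Category C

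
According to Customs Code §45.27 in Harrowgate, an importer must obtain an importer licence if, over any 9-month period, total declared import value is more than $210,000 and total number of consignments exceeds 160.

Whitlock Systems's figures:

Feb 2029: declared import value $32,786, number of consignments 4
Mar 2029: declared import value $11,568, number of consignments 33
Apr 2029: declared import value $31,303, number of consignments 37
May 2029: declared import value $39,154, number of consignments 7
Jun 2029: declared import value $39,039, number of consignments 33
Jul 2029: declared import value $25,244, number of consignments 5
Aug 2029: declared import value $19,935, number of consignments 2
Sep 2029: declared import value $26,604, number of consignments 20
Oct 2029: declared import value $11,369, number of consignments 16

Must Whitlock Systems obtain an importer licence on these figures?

No

Total declared import value: $32,786 + $11,568 + $31,303 + $39,154 + $39,039 + $25,244 + $19,935 + $26,604 + $11,369 = $237,002 (> $210,000).
Total number of consignments: 4 + 33 + 37 + 7 + 33 + 5 + 2 + 20 + 16 = 157 (≤ 160).
The test is 'and': the rule requires both, and at least one is not exceeded.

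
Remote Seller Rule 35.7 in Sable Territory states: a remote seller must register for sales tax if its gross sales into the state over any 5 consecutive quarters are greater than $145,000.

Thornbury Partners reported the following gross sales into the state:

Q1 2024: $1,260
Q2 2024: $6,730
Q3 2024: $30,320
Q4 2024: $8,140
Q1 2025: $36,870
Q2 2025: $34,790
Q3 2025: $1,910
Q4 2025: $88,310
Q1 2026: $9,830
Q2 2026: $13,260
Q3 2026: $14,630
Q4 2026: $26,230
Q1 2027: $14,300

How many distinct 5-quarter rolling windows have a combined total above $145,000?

Q1 2024–Q1 2025: $1,260 + $6,730 + $30,320 + $8,140 + $36,870 = $83,320 (under)
Q2 2024–Q2 2025: $6,730 + $30,320 + $8,140 + $36,870 + $34,790 = $116,850 (under)
Q3 2024–Q3 2025: $30,320 + $8,140 + $36,870 + $34,790 + $1,910 = $112,030 (under)
Q4 2024–Q4 2025: $8,140 + $36,870 + $34,790 + $1,910 + $88,310 = $170,020 (over)
Q1 2025–Q1 2026: $36,870 + $34,790 + $1,910 + $88,310 + $9,830 = $171,710 (over)
Q2 2025–Q2 2026: $34,790 + $1,910 + $88,310 + $9,830 + $13,260 = $148,100 (over)
Q3 2025–Q3 2026: $1,910 + $88,310 + $9,830 + $13,260 + $14,630 = $127,940 (under)
Q4 2025–Q4 2026: $88,310 + $9,830 + $13,260 + $14,630 + $26,230 = $152,260 (over)
Q1 2026–Q1 2027: $9,830 + $13,260 + $14,630 + $26,230 + $14,300 = $78,250 (under)
4 windows exceed the threshold.

4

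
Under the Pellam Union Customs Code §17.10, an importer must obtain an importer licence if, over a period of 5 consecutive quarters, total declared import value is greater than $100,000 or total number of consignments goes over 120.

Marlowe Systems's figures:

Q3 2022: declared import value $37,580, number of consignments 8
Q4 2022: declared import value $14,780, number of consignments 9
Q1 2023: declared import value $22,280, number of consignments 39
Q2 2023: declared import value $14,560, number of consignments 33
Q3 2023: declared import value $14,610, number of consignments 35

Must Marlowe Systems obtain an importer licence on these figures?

Total declared import value: $37,580 + $14,780 + $22,280 + $14,560 + $14,610 = $103,810 (> $100,000).
Total number of consignments: 8 + 9 + 39 + 33 + 35 = 124 (> 120).
The test is 'or': at least one threshold is exceeded.

Yes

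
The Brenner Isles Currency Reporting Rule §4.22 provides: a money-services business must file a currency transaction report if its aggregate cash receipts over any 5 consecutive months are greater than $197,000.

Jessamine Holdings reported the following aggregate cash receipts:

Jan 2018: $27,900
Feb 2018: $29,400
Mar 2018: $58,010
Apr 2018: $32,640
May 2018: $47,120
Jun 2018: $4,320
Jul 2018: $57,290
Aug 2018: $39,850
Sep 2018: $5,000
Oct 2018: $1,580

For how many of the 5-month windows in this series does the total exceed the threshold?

Jan 2018–May 2018: $27,900 + $29,400 + $58,010 + $32,640 + $47,120 = $195,070 (under)
Feb 2018–Jun 2018: $29,400 + $58,010 + $32,640 + $47,120 + $4,320 = $171,490 (under)
Mar 2018–Jul 2018: $58,010 + $32,640 + $47,120 + $4,320 + $57,290 = $199,380 (over)
Apr 2018–Aug 2018: $32,640 + $47,120 + $4,320 + $57,290 + $39,850 = $181,220 (under)
May 2018–Sep 2018: $47,120 + $4,320 + $57,290 + $39,850 + $5,000 = $153,580 (under)
Jun 2018–Oct 2018: $4,320 + $57,290 + $39,850 + $5,000 + $1,580 = $108,040 (under)
1 window exceeds the threshold.

1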